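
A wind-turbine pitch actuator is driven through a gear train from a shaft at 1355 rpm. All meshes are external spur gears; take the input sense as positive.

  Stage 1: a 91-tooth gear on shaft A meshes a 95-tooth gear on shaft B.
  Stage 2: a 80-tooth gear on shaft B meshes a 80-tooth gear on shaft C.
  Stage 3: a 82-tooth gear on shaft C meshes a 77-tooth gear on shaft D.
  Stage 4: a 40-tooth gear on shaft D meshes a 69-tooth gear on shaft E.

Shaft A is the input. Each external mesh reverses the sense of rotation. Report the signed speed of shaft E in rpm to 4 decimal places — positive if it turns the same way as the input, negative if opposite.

Stage 1 [91T→95T]: ω = 1355.0000×91/95 = 1297.9474 rpm, dir flips to −; running = −1297.9474
Stage 2 [80T→80T]: ω = 1297.9474×80/80 = 1297.9474 rpm, dir flips to +; running = +1297.9474
Stage 3 [82T→77T]: ω = 1297.9474×82/77 = 1382.2297 rpm, dir flips to −; running = −1382.2297
Stage 4 [40T→69T]: ω = 1382.2297×40/69 = 801.2926 rpm, dir flips to +; running = +801.2926

+801.2926 rpm (same as input, |ω| = 801.2926 rpm)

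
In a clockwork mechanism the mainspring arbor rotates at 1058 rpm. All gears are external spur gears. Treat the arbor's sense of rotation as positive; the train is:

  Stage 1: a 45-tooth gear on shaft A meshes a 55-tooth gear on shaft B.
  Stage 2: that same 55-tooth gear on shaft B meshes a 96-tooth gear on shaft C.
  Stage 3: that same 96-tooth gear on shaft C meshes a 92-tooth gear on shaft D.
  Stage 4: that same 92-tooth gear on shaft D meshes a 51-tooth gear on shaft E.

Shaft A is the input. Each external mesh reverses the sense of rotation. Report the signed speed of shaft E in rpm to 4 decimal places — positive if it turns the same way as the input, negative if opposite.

+933.5294 rpm (same as input, |ω| = 933.5294 rpm)

Stage 1 [45T→55T]: ω = 1058.0000×45/55 = 865.6364 rpm, dir flips to −; running = −865.6364
Stage 2 [55T→96T]: ω = 865.6364×55/96 = 495.9375 rpm, dir flips to +; running = +495.9375
Stage 3 [96T→92T]: ω = 495.9375×96/92 = 517.5000 rpm, dir flips to −; running = −517.5000
Stage 4 [92T→51T]: ω = 517.5000×92/51 = 933.5294 rpm, dir flips to +; running = +933.5294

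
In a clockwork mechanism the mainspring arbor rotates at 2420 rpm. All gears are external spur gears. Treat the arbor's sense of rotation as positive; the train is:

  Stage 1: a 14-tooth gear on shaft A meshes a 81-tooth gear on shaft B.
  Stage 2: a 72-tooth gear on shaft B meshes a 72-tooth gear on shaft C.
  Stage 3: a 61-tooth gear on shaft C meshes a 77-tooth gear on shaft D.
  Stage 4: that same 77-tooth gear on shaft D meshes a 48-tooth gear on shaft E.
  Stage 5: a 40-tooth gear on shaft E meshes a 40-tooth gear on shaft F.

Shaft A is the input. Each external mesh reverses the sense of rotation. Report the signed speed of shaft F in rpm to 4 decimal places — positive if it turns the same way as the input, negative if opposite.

-531.5535 rpm (opposite to input, |ω| = 531.5535 rpm)

Stage 1 [14T→81T]: ω = 2420.0000×14/81 = 418.2716 rpm, dir flips to −; running = −418.2716
Stage 2 [72T→72T]: ω = 418.2716×72/72 = 418.2716 rpm, dir flips to +; running = +418.2716
Stage 3 [61T→77T]: ω = 418.2716×61/77 = 331.3580 rpm, dir flips to −; running = −331.3580
Stage 4 [77T→48T]: ω = 331.3580×77/48 = 531.5535 rpm, dir flips to +; running = +531.5535
Stage 5 [40T→40T]: ω = 531.5535×40/40 = 531.5535 rpm, dir flips to −; running = −531.5535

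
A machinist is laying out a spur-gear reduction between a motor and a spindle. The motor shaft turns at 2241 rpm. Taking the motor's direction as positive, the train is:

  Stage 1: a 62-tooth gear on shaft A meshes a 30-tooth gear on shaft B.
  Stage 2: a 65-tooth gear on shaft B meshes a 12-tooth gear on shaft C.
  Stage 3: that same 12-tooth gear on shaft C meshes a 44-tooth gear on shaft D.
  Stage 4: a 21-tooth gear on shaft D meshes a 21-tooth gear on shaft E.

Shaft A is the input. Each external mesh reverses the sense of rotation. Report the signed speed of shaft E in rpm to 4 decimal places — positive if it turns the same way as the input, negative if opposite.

Stage 1 [62T→30T]: ω = 2241.0000×62/30 = 4631.4000 rpm, dir flips to −; running = −4631.4000
Stage 2 [65T→12T]: ω = 4631.4000×65/12 = 25086.7500 rpm, dir flips to +; running = +25086.7500
Stage 3 [12T→44T]: ω = 25086.7500×12/44 = 6841.8409 rpm, dir flips to −; running = −6841.8409
Stage 4 [21T→21T]: ω = 6841.8409×21/21 = 6841.8409 rpm, dir flips to +; running = +6841.8409

+6841.8409 rpm (same as input, |ω| = 6841.8409 rpm)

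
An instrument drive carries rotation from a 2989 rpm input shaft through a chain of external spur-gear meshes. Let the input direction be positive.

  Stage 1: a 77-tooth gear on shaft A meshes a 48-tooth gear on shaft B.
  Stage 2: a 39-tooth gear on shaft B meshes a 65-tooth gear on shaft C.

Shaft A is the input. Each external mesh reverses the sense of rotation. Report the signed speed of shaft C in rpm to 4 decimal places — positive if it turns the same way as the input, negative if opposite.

Stage 1 [77T→48T]: ω = 2989.0000×77/48 = 4794.8542 rpm, dir flips to −; running = −4794.8542
Stage 2 [39T→65T]: ω = 4794.8542×39/65 = 2876.9125 rpm, dir flips to +; running = +2876.9125

+2876.9125 rpm (same as input, |ω| = 2876.9125 rpm)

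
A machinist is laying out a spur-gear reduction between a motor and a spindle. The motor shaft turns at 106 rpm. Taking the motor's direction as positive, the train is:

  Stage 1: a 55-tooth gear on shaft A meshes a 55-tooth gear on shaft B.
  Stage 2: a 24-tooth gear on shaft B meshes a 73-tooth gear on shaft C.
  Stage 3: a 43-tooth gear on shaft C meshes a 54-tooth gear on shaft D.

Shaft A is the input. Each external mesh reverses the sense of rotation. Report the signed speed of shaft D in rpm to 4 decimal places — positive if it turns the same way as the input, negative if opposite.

-27.7504 rpm (opposite to input, |ω| = 27.7504 rpm)

Stage 1 [55T→55T]: ω = 106.0000×55/55 = 106.0000 rpm, dir flips to −; running = −106.0000
Stage 2 [24T→73T]: ω = 106.0000×24/73 = 34.8493 rpm, dir flips to +; running = +34.8493
Stage 3 [43T→54T]: ω = 34.8493×43/54 = 27.7504 rpm, dir flips to −; running = −27.7504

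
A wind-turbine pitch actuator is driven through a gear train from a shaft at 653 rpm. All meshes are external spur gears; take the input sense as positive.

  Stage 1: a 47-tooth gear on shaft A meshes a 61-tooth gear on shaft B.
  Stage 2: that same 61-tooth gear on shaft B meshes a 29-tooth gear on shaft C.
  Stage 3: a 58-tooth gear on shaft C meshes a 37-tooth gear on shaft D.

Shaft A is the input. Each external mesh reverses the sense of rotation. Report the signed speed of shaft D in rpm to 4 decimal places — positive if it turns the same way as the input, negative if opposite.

-1658.9730 rpm (opposite to input, |ω| = 1658.9730 rpm)

Stage 1 [47T→61T]: ω = 653.0000×47/61 = 503.1311 rpm, dir flips to −; running = −503.1311
Stage 2 [61T→29T]: ω = 503.1311×61/29 = 1058.3103 rpm, dir flips to +; running = +1058.3103
Stage 3 [58T→37T]: ω = 1058.3103×58/37 = 1658.9730 rpm, dir flips to −; running = −1658.9730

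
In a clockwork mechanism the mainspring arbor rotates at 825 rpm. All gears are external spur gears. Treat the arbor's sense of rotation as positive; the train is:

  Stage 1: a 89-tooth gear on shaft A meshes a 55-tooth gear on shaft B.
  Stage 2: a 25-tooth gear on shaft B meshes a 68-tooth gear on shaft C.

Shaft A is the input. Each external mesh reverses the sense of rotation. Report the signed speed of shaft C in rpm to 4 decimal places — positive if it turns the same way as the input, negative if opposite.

Stage 1 [89T→55T]: ω = 825.0000×89/55 = 1335.0000 rpm, dir flips to −; running = −1335.0000
Stage 2 [25T→68T]: ω = 1335.0000×25/68 = 490.8088 rpm, dir flips to +; running = +490.8088

+490.8088 rpm (same as input, |ω| = 490.8088 rpm)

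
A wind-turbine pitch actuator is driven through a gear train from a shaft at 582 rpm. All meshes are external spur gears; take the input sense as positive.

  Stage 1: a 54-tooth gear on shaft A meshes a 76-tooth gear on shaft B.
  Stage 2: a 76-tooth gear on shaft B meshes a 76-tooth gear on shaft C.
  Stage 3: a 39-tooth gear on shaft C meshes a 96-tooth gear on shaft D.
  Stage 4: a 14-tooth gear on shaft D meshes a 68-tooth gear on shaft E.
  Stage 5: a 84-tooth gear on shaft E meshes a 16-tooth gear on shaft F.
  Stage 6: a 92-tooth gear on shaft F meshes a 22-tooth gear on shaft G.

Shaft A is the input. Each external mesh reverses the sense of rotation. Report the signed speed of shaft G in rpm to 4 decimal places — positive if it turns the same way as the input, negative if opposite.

Stage 1 [54T→76T]: ω = 582.0000×54/76 = 413.5263 rpm, dir flips to −; running = −413.5263
Stage 2 [76T→76T]: ω = 413.5263×76/76 = 413.5263 rpm, dir flips to +; running = +413.5263
Stage 3 [39T→96T]: ω = 413.5263×39/96 = 167.9951 rpm, dir flips to −; running = −167.9951
Stage 4 [14T→68T]: ω = 167.9951×14/68 = 34.5872 rpm, dir flips to +; running = +34.5872
Stage 5 [84T→16T]: ω = 34.5872×84/16 = 181.5829 rpm, dir flips to −; running = −181.5829
Stage 6 [92T→22T]: ω = 181.5829×92/22 = 759.3467 rpm, dir flips to +; running = +759.3467

+759.3467 rpm (same as input, |ω| = 759.3467 rpm)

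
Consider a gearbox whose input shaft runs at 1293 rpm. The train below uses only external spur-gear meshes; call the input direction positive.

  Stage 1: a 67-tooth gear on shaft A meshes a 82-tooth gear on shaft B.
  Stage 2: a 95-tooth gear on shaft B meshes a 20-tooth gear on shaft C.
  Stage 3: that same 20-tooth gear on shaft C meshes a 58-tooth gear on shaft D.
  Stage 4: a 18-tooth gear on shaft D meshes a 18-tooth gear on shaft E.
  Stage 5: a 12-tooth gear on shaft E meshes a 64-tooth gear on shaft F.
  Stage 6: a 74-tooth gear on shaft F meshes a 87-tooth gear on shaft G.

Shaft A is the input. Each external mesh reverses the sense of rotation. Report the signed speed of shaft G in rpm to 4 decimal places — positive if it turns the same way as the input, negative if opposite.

Stage 1 [67T→82T]: ω = 1293.0000×67/82 = 1056.4756 rpm, dir flips to −; running = −1056.4756
Stage 2 [95T→20T]: ω = 1056.4756×95/20 = 5018.2591 rpm, dir flips to +; running = +5018.2591
Stage 3 [20T→58T]: ω = 5018.2591×20/58 = 1730.4342 rpm, dir flips to −; running = −1730.4342
Stage 4 [18T→18T]: ω = 1730.4342×18/18 = 1730.4342 rpm, dir flips to +; running = +1730.4342
Stage 5 [12T→64T]: ω = 1730.4342×12/64 = 324.4564 rpm, dir flips to −; running = −324.4564
Stage 6 [74T→87T]: ω = 324.4564×74/87 = 275.9744 rpm, dir flips to +; running = +275.9744

+275.9744 rpm (same as input, |ω| = 275.9744 rpm)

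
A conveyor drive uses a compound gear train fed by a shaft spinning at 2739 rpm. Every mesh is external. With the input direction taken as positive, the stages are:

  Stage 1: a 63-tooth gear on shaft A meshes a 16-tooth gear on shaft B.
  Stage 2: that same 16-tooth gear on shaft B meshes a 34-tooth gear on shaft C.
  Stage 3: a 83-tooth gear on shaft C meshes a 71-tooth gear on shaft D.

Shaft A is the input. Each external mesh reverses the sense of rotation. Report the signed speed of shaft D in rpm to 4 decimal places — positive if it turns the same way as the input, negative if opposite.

Stage 1 [63T→16T]: ω = 2739.0000×63/16 = 10784.8125 rpm, dir flips to −; running = −10784.8125
Stage 2 [16T→34T]: ω = 10784.8125×16/34 = 5075.2059 rpm, dir flips to +; running = +5075.2059
Stage 3 [83T→71T]: ω = 5075.2059×83/71 = 5932.9872 rpm, dir flips to −; running = −5932.9872

-5932.9872 rpm (opposite to input, |ω| = 5932.9872 rpm)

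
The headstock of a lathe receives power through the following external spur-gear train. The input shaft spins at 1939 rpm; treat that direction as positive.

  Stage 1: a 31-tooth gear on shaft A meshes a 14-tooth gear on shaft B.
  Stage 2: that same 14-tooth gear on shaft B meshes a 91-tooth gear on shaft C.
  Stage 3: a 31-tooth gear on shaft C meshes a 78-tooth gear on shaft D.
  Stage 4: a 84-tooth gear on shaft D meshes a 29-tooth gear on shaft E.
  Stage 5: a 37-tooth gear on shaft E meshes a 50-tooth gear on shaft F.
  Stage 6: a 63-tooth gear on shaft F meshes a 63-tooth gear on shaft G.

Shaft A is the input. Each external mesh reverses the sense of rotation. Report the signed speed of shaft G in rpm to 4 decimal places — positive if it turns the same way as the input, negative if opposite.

+562.7017 rpm (same as input, |ω| = 562.7017 rpm)

Stage 1 [31T→14T]: ω = 1939.0000×31/14 = 4293.5000 rpm, dir flips to −; running = −4293.5000
Stage 2 [14T→91T]: ω = 4293.5000×14/91 = 660.5385 rpm, dir flips to +; running = +660.5385
Stage 3 [31T→78T]: ω = 660.5385×31/78 = 262.5217 rpm, dir flips to −; running = −262.5217
Stage 4 [84T→29T]: ω = 262.5217×84/29 = 760.4077 rpm, dir flips to +; running = +760.4077
Stage 5 [37T→50T]: ω = 760.4077×37/50 = 562.7017 rpm, dir flips to −; running = −562.7017
Stage 6 [63T→63T]: ω = 562.7017×63/63 = 562.7017 rpm, dir flips to +; running = +562.7017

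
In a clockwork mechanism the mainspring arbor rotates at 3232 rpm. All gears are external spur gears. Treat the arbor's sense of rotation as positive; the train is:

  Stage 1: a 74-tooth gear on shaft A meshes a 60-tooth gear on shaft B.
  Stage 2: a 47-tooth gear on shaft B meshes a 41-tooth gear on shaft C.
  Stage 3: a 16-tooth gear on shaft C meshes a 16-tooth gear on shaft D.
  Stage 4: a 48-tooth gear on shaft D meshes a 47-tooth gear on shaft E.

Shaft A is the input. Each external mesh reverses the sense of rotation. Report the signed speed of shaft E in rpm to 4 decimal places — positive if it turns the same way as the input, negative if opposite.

Stage 1 [74T→60T]: ω = 3232.0000×74/60 = 3986.1333 rpm, dir flips to −; running = −3986.1333
Stage 2 [47T→41T]: ω = 3986.1333×47/41 = 4569.4699 rpm, dir flips to +; running = +4569.4699
Stage 3 [16T→16T]: ω = 4569.4699×16/16 = 4569.4699 rpm, dir flips to −; running = −4569.4699
Stage 4 [48T→47T]: ω = 4569.4699×48/47 = 4666.6927 rpm, dir flips to +; running = +4666.6927

+4666.6927 rpm (same as input, |ω| = 4666.6927 rpm)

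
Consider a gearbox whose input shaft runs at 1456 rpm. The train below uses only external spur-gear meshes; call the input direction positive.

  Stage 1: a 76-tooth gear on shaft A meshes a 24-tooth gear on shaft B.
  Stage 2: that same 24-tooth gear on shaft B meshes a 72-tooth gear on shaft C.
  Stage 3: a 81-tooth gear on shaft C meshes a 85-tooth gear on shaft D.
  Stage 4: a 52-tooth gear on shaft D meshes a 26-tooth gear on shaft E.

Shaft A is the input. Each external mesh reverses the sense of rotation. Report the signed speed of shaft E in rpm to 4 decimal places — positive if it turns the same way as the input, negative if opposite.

+2929.1294 rpm (same as input, |ω| = 2929.1294 rpm)

Stage 1 [76T→24T]: ω = 1456.0000×76/24 = 4610.6667 rpm, dir flips to −; running = −4610.6667
Stage 2 [24T→72T]: ω = 4610.6667×24/72 = 1536.8889 rpm, dir flips to +; running = +1536.8889
Stage 3 [81T→85T]: ω = 1536.8889×81/85 = 1464.5647 rpm, dir flips to −; running = −1464.5647
Stage 4 [52T→26T]: ω = 1464.5647×52/26 = 2929.1294 rpm, dir flips to +; running = +2929.1294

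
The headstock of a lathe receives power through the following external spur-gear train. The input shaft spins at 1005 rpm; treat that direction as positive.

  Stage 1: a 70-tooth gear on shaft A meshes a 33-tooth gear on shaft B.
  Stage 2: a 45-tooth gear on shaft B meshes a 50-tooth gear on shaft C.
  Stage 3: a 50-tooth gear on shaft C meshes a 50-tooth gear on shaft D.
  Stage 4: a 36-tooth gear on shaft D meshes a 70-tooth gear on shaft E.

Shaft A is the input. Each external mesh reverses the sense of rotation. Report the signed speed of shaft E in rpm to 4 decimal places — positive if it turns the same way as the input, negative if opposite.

+986.7273 rpm (same as input, |ω| = 986.7273 rpm)

Stage 1 [70T→33T]: ω = 1005.0000×70/33 = 2131.8182 rpm, dir flips to −; running = −2131.8182
Stage 2 [45T→50T]: ω = 2131.8182×45/50 = 1918.6364 rpm, dir flips to +; running = +1918.6364
Stage 3 [50T→50T]: ω = 1918.6364×50/50 = 1918.6364 rpm, dir flips to −; running = −1918.6364
Stage 4 [36T→70T]: ω = 1918.6364×36/70 = 986.7273 rpm, dir flips to +; running = +986.7273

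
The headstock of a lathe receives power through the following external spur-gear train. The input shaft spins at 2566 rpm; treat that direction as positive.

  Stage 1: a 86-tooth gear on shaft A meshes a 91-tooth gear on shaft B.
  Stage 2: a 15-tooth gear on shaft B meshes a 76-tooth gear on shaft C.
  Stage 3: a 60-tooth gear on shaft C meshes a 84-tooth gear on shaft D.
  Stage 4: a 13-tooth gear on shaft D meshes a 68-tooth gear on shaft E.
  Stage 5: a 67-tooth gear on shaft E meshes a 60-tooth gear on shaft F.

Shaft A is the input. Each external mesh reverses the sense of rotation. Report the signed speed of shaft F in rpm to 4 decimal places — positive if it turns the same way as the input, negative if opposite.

-72.9829 rpm (opposite to input, |ω| = 72.9829 rpm)

Stage 1 [86T→91T]: ω = 2566.0000×86/91 = 2425.0110 rpm, dir flips to −; running = −2425.0110
Stage 2 [15T→76T]: ω = 2425.0110×15/76 = 478.6206 rpm, dir flips to +; running = +478.6206
Stage 3 [60T→84T]: ω = 478.6206×60/84 = 341.8718 rpm, dir flips to −; running = −341.8718
Stage 4 [13T→68T]: ω = 341.8718×13/68 = 65.3579 rpm, dir flips to +; running = +65.3579
Stage 5 [67T→60T]: ω = 65.3579×67/60 = 72.9829 rpm, dir flips to −; running = −72.9829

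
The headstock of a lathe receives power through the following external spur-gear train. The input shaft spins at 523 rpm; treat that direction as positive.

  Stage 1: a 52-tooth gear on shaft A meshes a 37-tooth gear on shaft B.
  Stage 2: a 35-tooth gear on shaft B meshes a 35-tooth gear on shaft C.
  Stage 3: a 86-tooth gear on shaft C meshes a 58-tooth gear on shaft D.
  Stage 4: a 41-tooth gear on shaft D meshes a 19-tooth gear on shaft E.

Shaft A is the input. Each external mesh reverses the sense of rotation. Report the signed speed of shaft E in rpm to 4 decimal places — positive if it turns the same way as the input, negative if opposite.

Stage 1 [52T→37T]: ω = 523.0000×52/37 = 735.0270 rpm, dir flips to −; running = −735.0270
Stage 2 [35T→35T]: ω = 735.0270×35/35 = 735.0270 rpm, dir flips to +; running = +735.0270
Stage 3 [86T→58T]: ω = 735.0270×86/58 = 1089.8677 rpm, dir flips to −; running = −1089.8677
Stage 4 [41T→19T]: ω = 1089.8677×41/19 = 2351.8197 rpm, dir flips to +; running = +2351.8197

+2351.8197 rpm (same as input, |ω| = 2351.8197 rpm)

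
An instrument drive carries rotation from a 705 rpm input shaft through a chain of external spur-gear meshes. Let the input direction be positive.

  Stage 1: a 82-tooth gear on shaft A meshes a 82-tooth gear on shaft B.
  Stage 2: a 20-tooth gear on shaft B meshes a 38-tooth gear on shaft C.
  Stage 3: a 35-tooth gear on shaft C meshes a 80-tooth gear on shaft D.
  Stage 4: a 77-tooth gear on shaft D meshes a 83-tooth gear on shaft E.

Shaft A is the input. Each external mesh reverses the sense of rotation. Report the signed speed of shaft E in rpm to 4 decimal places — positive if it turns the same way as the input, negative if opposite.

Stage 1 [82T→82T]: ω = 705.0000×82/82 = 705.0000 rpm, dir flips to −; running = −705.0000
Stage 2 [20T→38T]: ω = 705.0000×20/38 = 371.0526 rpm, dir flips to +; running = +371.0526
Stage 3 [35T→80T]: ω = 371.0526×35/80 = 162.3355 rpm, dir flips to −; running = −162.3355
Stage 4 [77T→83T]: ω = 162.3355×77/83 = 150.6004 rpm, dir flips to +; running = +150.6004

+150.6004 rpm (same as input, |ω| = 150.6004 rpm)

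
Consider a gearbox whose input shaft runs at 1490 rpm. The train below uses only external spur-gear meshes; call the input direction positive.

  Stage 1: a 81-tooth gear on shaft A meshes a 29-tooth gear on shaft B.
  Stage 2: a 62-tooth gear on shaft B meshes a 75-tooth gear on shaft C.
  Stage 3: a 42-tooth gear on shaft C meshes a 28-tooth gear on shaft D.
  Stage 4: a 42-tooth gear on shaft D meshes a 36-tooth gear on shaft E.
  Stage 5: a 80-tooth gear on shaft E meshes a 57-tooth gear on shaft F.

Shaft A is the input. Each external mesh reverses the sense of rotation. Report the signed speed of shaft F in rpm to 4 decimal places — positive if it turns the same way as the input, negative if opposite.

-8450.0036 rpm (opposite to input, |ω| = 8450.0036 rpm)

Stage 1 [81T→29T]: ω = 1490.0000×81/29 = 4161.7241 rpm, dir flips to −; running = −4161.7241
Stage 2 [62T→75T]: ω = 4161.7241×62/75 = 3440.3586 rpm, dir flips to +; running = +3440.3586
Stage 3 [42T→28T]: ω = 3440.3586×42/28 = 5160.5379 rpm, dir flips to −; running = −5160.5379
Stage 4 [42T→36T]: ω = 5160.5379×42/36 = 6020.6276 rpm, dir flips to +; running = +6020.6276
Stage 5 [80T→57T]: ω = 6020.6276×80/57 = 8450.0036 rpm, dir flips to −; running = −8450.0036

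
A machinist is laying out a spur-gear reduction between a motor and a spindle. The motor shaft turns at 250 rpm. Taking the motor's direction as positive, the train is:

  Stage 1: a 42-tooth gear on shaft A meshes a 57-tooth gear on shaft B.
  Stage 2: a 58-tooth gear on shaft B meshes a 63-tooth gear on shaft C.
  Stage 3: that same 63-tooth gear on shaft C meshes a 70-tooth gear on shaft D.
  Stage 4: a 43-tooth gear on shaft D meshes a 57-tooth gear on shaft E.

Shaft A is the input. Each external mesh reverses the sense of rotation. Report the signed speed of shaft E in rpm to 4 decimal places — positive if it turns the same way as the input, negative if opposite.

Stage 1 [42T→57T]: ω = 250.0000×42/57 = 184.2105 rpm, dir flips to −; running = −184.2105
Stage 2 [58T→63T]: ω = 184.2105×58/63 = 169.5906 rpm, dir flips to +; running = +169.5906
Stage 3 [63T→70T]: ω = 169.5906×63/70 = 152.6316 rpm, dir flips to −; running = −152.6316
Stage 4 [43T→57T]: ω = 152.6316×43/57 = 115.1431 rpm, dir flips to +; running = +115.1431

+115.1431 rpm (same as input, |ω| = 115.1431 rpm)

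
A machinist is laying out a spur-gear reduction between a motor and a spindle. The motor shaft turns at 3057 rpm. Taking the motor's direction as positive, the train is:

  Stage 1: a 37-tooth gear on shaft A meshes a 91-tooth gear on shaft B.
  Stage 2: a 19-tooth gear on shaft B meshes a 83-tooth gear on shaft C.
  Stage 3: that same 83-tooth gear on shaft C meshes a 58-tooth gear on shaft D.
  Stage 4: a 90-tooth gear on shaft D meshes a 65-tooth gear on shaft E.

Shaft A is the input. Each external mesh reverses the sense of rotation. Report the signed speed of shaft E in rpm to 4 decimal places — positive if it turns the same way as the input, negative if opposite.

Stage 1 [37T→91T]: ω = 3057.0000×37/91 = 1242.9560 rpm, dir flips to −; running = −1242.9560
Stage 2 [19T→83T]: ω = 1242.9560×19/83 = 284.5321 rpm, dir flips to +; running = +284.5321
Stage 3 [83T→58T]: ω = 284.5321×83/58 = 407.1753 rpm, dir flips to −; running = −407.1753
Stage 4 [90T→65T]: ω = 407.1753×90/65 = 563.7811 rpm, dir flips to +; running = +563.7811

+563.7811 rpm (same as input, |ω| = 563.7811 rpm)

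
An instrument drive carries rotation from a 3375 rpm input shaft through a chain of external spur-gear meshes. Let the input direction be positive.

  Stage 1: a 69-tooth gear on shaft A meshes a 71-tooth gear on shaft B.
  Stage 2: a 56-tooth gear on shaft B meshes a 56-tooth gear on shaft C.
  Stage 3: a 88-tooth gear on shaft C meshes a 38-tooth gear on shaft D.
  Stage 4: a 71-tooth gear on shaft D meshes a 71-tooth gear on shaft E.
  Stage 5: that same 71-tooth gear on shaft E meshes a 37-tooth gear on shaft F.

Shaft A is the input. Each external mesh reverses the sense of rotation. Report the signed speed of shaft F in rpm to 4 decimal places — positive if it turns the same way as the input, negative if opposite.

-14575.3912 rpm (opposite to input, |ω| = 14575.3912 rpm)

Stage 1 [69T→71T]: ω = 3375.0000×69/71 = 3279.9296 rpm, dir flips to −; running = −3279.9296
Stage 2 [56T→56T]: ω = 3279.9296×56/56 = 3279.9296 rpm, dir flips to +; running = +3279.9296
Stage 3 [88T→38T]: ω = 3279.9296×88/38 = 7595.6264 rpm, dir flips to −; running = −7595.6264
Stage 4 [71T→71T]: ω = 7595.6264×71/71 = 7595.6264 rpm, dir flips to +; running = +7595.6264
Stage 5 [71T→37T]: ω = 7595.6264×71/37 = 14575.3912 rpm, dir flips to −; running = −14575.3912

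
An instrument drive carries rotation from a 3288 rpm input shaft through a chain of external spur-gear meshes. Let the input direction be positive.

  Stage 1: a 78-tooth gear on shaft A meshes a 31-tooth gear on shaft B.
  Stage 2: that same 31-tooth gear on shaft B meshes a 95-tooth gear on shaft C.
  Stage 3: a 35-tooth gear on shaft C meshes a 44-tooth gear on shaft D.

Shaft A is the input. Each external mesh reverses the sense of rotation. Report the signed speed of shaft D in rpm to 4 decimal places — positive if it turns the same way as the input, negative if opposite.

Stage 1 [78T→31T]: ω = 3288.0000×78/31 = 8273.0323 rpm, dir flips to −; running = −8273.0323
Stage 2 [31T→95T]: ω = 8273.0323×31/95 = 2699.6211 rpm, dir flips to +; running = +2699.6211
Stage 3 [35T→44T]: ω = 2699.6211×35/44 = 2147.4258 rpm, dir flips to −; running = −2147.4258

-2147.4258 rpm (opposite to input, |ω| = 2147.4258 rpm)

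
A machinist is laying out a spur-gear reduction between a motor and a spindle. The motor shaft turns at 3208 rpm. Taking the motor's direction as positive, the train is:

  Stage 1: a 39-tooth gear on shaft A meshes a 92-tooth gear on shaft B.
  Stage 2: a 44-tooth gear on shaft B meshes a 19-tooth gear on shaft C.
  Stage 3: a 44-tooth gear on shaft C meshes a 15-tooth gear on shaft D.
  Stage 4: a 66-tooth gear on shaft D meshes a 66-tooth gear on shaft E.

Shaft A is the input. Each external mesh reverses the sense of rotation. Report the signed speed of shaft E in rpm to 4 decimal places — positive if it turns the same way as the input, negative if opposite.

+9237.8654 rpm (same as input, |ω| = 9237.8654 rpm)

Stage 1 [39T→92T]: ω = 3208.0000×39/92 = 1359.9130 rpm, dir flips to −; running = −1359.9130
Stage 2 [44T→19T]: ω = 1359.9130×44/19 = 3149.2723 rpm, dir flips to +; running = +3149.2723
Stage 3 [44T→15T]: ω = 3149.2723×44/15 = 9237.8654 rpm, dir flips to −; running = −9237.8654
Stage 4 [66T→66T]: ω = 9237.8654×66/66 = 9237.8654 rpm, dir flips to +; running = +9237.8654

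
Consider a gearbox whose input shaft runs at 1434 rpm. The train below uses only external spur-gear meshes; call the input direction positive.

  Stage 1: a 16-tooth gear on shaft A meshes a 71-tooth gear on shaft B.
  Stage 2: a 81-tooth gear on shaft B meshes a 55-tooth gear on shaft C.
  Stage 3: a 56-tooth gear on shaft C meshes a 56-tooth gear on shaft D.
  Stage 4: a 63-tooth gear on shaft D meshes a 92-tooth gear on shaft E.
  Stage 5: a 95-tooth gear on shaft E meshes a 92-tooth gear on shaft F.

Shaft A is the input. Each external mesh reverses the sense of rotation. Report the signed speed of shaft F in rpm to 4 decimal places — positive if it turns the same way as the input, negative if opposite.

Stage 1 [16T→71T]: ω = 1434.0000×16/71 = 323.1549 rpm, dir flips to −; running = −323.1549
Stage 2 [81T→55T]: ω = 323.1549×81/55 = 475.9191 rpm, dir flips to +; running = +475.9191
Stage 3 [56T→56T]: ω = 475.9191×56/56 = 475.9191 rpm, dir flips to −; running = −475.9191
Stage 4 [63T→92T]: ω = 475.9191×63/92 = 325.9011 rpm, dir flips to +; running = +325.9011
Stage 5 [95T→92T]: ω = 325.9011×95/92 = 336.5283 rpm, dir flips to −; running = −336.5283

-336.5283 rpm (opposite to input, |ω| = 336.5283 rpm)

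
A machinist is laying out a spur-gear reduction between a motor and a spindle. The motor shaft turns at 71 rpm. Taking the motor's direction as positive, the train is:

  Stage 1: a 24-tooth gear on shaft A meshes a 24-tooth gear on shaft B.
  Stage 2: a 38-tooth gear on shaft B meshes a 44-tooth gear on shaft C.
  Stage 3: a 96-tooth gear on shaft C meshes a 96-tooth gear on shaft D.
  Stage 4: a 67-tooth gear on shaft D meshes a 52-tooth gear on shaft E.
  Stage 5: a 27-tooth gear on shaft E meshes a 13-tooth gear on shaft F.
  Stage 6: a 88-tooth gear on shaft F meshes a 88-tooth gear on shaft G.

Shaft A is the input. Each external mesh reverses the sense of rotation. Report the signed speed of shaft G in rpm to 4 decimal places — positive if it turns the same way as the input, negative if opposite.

+164.0896 rpm (same as input, |ω| = 164.0896 rpm)

Stage 1 [24T→24T]: ω = 71.0000×24/24 = 71.0000 rpm, dir flips to −; running = −71.0000
Stage 2 [38T→44T]: ω = 71.0000×38/44 = 61.3182 rpm, dir flips to +; running = +61.3182
Stage 3 [96T→96T]: ω = 61.3182×96/96 = 61.3182 rpm, dir flips to −; running = −61.3182
Stage 4 [67T→52T]: ω = 61.3182×67/52 = 79.0061 rpm, dir flips to +; running = +79.0061
Stage 5 [27T→13T]: ω = 79.0061×27/13 = 164.0896 rpm, dir flips to −; running = −164.0896
Stage 6 [88T→88T]: ω = 164.0896×88/88 = 164.0896 rpm, dir flips to +; running = +164.0896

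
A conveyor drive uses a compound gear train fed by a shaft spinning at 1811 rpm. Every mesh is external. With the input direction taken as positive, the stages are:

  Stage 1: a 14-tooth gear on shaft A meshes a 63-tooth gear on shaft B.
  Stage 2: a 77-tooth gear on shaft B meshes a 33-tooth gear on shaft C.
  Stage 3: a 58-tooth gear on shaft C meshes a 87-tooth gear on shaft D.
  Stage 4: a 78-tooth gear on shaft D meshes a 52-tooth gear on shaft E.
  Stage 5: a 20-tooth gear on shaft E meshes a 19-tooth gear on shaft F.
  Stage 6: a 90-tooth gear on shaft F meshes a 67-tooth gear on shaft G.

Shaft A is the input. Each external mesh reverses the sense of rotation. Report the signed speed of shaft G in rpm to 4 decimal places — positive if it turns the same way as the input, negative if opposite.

+1327.7821 rpm (same as input, |ω| = 1327.7821 rpm)

Stage 1 [14T→63T]: ω = 1811.0000×14/63 = 402.4444 rpm, dir flips to −; running = −402.4444
Stage 2 [77T→33T]: ω = 402.4444×77/33 = 939.0370 rpm, dir flips to +; running = +939.0370
Stage 3 [58T→87T]: ω = 939.0370×58/87 = 626.0247 rpm, dir flips to −; running = −626.0247
Stage 4 [78T→52T]: ω = 626.0247×78/52 = 939.0370 rpm, dir flips to +; running = +939.0370
Stage 5 [20T→19T]: ω = 939.0370×20/19 = 988.4600 rpm, dir flips to −; running = −988.4600
Stage 6 [90T→67T]: ω = 988.4600×90/67 = 1327.7821 rpm, dir flips to +; running = +1327.7821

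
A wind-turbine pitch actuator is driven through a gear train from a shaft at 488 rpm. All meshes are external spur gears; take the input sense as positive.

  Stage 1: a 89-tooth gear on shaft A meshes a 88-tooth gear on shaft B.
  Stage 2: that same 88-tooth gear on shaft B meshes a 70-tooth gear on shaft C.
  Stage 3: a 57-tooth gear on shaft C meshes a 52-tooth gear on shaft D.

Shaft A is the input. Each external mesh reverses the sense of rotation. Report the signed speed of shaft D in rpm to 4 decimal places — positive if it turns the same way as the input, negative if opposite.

-680.1165 rpm (opposite to input, |ω| = 680.1165 rpm)

Stage 1 [89T→88T]: ω = 488.0000×89/88 = 493.5455 rpm, dir flips to −; running = −493.5455
Stage 2 [88T→70T]: ω = 493.5455×88/70 = 620.4571 rpm, dir flips to +; running = +620.4571
Stage 3 [57T→52T]: ω = 620.4571×57/52 = 680.1165 rpm, dir flips to −; running = −680.1165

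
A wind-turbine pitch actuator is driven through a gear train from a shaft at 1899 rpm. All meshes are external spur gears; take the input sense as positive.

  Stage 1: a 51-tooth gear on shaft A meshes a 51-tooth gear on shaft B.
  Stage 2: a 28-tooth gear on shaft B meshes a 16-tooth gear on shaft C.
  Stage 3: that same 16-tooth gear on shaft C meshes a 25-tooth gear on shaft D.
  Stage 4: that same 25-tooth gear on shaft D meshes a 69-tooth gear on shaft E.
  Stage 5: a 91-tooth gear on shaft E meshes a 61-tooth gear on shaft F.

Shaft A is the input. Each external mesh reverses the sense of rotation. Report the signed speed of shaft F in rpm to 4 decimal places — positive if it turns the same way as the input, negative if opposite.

-1149.5966 rpm (opposite to input, |ω| = 1149.5966 rpm)

Stage 1 [51T→51T]: ω = 1899.0000×51/51 = 1899.0000 rpm, dir flips to −; running = −1899.0000
Stage 2 [28T→16T]: ω = 1899.0000×28/16 = 3323.2500 rpm, dir flips to +; running = +3323.2500
Stage 3 [16T→25T]: ω = 3323.2500×16/25 = 2126.8800 rpm, dir flips to −; running = −2126.8800
Stage 4 [25T→69T]: ω = 2126.8800×25/69 = 770.6087 rpm, dir flips to +; running = +770.6087
Stage 5 [91T→61T]: ω = 770.6087×91/61 = 1149.5966 rpm, dir flips to −; running = −1149.5966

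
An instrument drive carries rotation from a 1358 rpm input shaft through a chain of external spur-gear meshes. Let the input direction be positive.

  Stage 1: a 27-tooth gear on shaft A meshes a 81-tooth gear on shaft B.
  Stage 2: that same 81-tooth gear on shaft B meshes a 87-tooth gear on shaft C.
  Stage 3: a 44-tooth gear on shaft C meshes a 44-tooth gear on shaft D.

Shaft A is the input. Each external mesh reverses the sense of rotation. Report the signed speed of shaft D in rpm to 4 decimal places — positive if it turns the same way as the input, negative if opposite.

-421.4483 rpm (opposite to input, |ω| = 421.4483 rpm)

Stage 1 [27T→81T]: ω = 1358.0000×27/81 = 452.6667 rpm, dir flips to −; running = −452.6667
Stage 2 [81T→87T]: ω = 452.6667×81/87 = 421.4483 rpm, dir flips to +; running = +421.4483
Stage 3 [44T→44T]: ω = 421.4483×44/44 = 421.4483 rpm, dir flips to −; running = −421.4483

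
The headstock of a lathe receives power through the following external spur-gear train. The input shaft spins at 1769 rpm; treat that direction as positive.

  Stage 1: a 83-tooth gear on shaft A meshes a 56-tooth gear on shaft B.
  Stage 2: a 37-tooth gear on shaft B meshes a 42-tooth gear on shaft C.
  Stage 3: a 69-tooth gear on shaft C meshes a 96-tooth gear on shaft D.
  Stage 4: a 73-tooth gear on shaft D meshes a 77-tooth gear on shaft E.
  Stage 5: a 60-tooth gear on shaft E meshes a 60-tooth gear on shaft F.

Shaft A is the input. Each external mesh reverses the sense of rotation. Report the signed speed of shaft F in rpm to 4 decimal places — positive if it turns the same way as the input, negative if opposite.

Stage 1 [83T→56T]: ω = 1769.0000×83/56 = 2621.9107 rpm, dir flips to −; running = −2621.9107
Stage 2 [37T→42T]: ω = 2621.9107×37/42 = 2309.7785 rpm, dir flips to +; running = +2309.7785
Stage 3 [69T→96T]: ω = 2309.7785×69/96 = 1660.1533 rpm, dir flips to −; running = −1660.1533
Stage 4 [73T→77T]: ω = 1660.1533×73/77 = 1573.9116 rpm, dir flips to +; running = +1573.9116
Stage 5 [60T→60T]: ω = 1573.9116×60/60 = 1573.9116 rpm, dir flips to −; running = −1573.9116

-1573.9116 rpm (opposite to input, |ω| = 1573.9116 rpm)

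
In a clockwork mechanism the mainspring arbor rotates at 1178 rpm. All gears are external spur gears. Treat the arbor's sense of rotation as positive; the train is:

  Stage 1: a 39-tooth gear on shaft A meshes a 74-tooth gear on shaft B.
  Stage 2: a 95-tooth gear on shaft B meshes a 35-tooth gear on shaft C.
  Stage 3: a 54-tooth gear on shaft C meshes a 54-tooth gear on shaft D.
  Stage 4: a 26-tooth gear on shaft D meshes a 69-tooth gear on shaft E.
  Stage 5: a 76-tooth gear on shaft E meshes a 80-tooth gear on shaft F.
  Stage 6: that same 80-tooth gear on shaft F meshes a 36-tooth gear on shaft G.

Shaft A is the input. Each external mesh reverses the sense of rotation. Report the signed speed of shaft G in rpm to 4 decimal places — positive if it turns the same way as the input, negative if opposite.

+1340.5070 rpm (same as input, |ω| = 1340.5070 rpm)

Stage 1 [39T→74T]: ω = 1178.0000×39/74 = 620.8378 rpm, dir flips to −; running = −620.8378
Stage 2 [95T→35T]: ω = 620.8378×95/35 = 1685.1313 rpm, dir flips to +; running = +1685.1313
Stage 3 [54T→54T]: ω = 1685.1313×54/54 = 1685.1313 rpm, dir flips to −; running = −1685.1313
Stage 4 [26T→69T]: ω = 1685.1313×26/69 = 634.9770 rpm, dir flips to +; running = +634.9770
Stage 5 [76T→80T]: ω = 634.9770×76/80 = 603.2282 rpm, dir flips to −; running = −603.2282
Stage 6 [80T→36T]: ω = 603.2282×80/36 = 1340.5070 rpm, dir flips to +; running = +1340.5070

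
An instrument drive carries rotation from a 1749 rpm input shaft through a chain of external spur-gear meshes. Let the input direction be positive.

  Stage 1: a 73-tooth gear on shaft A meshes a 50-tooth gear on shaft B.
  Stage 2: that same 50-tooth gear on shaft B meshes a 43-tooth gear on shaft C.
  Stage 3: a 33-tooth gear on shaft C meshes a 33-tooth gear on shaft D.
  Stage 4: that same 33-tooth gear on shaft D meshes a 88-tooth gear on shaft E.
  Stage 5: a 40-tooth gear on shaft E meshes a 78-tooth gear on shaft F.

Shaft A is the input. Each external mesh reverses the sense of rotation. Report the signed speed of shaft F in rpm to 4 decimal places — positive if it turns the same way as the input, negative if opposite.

Stage 1 [73T→50T]: ω = 1749.0000×73/50 = 2553.5400 rpm, dir flips to −; running = −2553.5400
Stage 2 [50T→43T]: ω = 2553.5400×50/43 = 2969.2326 rpm, dir flips to +; running = +2969.2326
Stage 3 [33T→33T]: ω = 2969.2326×33/33 = 2969.2326 rpm, dir flips to −; running = −2969.2326
Stage 4 [33T→88T]: ω = 2969.2326×33/88 = 1113.4622 rpm, dir flips to +; running = +1113.4622
Stage 5 [40T→78T]: ω = 1113.4622×40/78 = 571.0063 rpm, dir flips to −; running = −571.0063

-571.0063 rpm (opposite to input, |ω| = 571.0063 rpm)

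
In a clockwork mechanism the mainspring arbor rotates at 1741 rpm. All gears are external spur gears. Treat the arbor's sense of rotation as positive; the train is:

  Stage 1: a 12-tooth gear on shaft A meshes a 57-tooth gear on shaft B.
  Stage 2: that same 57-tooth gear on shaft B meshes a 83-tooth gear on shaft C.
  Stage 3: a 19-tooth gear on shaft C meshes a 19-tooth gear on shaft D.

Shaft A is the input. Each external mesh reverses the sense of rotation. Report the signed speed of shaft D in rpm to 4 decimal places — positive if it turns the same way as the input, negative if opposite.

Stage 1 [12T→57T]: ω = 1741.0000×12/57 = 366.5263 rpm, dir flips to −; running = −366.5263
Stage 2 [57T→83T]: ω = 366.5263×57/83 = 251.7108 rpm, dir flips to +; running = +251.7108
Stage 3 [19T→19T]: ω = 251.7108×19/19 = 251.7108 rpm, dir flips to −; running = −251.7108

-251.7108 rpm (opposite to input, |ω| = 251.7108 rpm)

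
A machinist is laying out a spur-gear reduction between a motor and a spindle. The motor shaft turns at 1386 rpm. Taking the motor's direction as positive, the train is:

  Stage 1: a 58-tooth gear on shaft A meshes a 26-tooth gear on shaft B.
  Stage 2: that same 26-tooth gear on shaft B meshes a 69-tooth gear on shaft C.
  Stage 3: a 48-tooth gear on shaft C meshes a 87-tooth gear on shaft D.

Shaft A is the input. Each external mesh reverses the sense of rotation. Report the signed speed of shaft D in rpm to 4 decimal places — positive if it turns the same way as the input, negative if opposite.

-642.7826 rpm (opposite to input, |ω| = 642.7826 rpm)

Stage 1 [58T→26T]: ω = 1386.0000×58/26 = 3091.8462 rpm, dir flips to −; running = −3091.8462
Stage 2 [26T→69T]: ω = 3091.8462×26/69 = 1165.0435 rpm, dir flips to +; running = +1165.0435
Stage 3 [48T→87T]: ω = 1165.0435×48/87 = 642.7826 rpm, dir flips to −; running = −642.7826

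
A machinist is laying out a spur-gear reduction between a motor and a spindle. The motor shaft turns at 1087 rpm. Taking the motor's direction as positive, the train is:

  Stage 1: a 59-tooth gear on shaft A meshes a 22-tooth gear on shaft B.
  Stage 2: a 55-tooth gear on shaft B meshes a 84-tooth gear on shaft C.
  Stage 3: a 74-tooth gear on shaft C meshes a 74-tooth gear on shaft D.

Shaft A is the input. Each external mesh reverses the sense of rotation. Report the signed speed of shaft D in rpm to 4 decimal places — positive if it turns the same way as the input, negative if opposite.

Stage 1 [59T→22T]: ω = 1087.0000×59/22 = 2915.1364 rpm, dir flips to −; running = −2915.1364
Stage 2 [55T→84T]: ω = 2915.1364×55/84 = 1908.7202 rpm, dir flips to +; running = +1908.7202
Stage 3 [74T→74T]: ω = 1908.7202×74/74 = 1908.7202 rpm, dir flips to −; running = −1908.7202

-1908.7202 rpm (opposite to input, |ω| = 1908.7202 rpm)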